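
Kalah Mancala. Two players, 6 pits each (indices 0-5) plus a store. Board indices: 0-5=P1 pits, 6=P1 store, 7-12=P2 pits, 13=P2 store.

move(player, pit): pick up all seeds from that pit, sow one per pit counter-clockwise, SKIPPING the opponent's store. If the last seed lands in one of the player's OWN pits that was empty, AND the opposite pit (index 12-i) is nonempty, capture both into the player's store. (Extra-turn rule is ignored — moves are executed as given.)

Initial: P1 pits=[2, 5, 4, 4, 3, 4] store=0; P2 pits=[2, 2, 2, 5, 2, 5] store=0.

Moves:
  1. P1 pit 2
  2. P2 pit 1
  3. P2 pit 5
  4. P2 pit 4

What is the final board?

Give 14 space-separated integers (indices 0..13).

Answer: 3 6 1 6 4 5 1 2 0 3 6 0 1 2

Derivation:
Move 1: P1 pit2 -> P1=[2,5,0,5,4,5](1) P2=[2,2,2,5,2,5](0)
Move 2: P2 pit1 -> P1=[2,5,0,5,4,5](1) P2=[2,0,3,6,2,5](0)
Move 3: P2 pit5 -> P1=[3,6,1,6,4,5](1) P2=[2,0,3,6,2,0](1)
Move 4: P2 pit4 -> P1=[3,6,1,6,4,5](1) P2=[2,0,3,6,0,1](2)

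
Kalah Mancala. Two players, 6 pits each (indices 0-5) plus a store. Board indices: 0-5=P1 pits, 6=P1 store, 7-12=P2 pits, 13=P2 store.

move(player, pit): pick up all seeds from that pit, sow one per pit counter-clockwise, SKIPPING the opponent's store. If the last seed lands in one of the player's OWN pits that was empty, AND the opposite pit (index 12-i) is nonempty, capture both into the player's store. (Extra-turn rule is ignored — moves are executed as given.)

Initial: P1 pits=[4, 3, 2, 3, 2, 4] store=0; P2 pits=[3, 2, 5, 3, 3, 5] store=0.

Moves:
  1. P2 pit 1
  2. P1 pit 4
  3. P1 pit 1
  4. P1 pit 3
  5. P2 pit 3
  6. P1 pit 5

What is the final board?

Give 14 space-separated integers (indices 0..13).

Answer: 5 0 3 0 2 0 3 5 1 7 1 5 6 1

Derivation:
Move 1: P2 pit1 -> P1=[4,3,2,3,2,4](0) P2=[3,0,6,4,3,5](0)
Move 2: P1 pit4 -> P1=[4,3,2,3,0,5](1) P2=[3,0,6,4,3,5](0)
Move 3: P1 pit1 -> P1=[4,0,3,4,1,5](1) P2=[3,0,6,4,3,5](0)
Move 4: P1 pit3 -> P1=[4,0,3,0,2,6](2) P2=[4,0,6,4,3,5](0)
Move 5: P2 pit3 -> P1=[5,0,3,0,2,6](2) P2=[4,0,6,0,4,6](1)
Move 6: P1 pit5 -> P1=[5,0,3,0,2,0](3) P2=[5,1,7,1,5,6](1)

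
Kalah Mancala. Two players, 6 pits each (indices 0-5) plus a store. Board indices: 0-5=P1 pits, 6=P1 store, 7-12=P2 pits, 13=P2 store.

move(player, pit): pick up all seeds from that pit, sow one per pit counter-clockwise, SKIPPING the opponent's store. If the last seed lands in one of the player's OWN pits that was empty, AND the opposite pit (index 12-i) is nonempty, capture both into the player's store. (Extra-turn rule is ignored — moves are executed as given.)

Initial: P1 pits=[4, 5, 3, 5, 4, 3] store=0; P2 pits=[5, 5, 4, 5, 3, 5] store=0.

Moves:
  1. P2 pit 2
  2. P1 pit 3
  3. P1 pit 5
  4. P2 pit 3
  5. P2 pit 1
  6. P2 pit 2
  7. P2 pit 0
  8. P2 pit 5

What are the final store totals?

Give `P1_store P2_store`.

Move 1: P2 pit2 -> P1=[4,5,3,5,4,3](0) P2=[5,5,0,6,4,6](1)
Move 2: P1 pit3 -> P1=[4,5,3,0,5,4](1) P2=[6,6,0,6,4,6](1)
Move 3: P1 pit5 -> P1=[4,5,3,0,5,0](2) P2=[7,7,1,6,4,6](1)
Move 4: P2 pit3 -> P1=[5,6,4,0,5,0](2) P2=[7,7,1,0,5,7](2)
Move 5: P2 pit1 -> P1=[6,7,4,0,5,0](2) P2=[7,0,2,1,6,8](3)
Move 6: P2 pit2 -> P1=[6,7,4,0,5,0](2) P2=[7,0,0,2,7,8](3)
Move 7: P2 pit0 -> P1=[7,7,4,0,5,0](2) P2=[0,1,1,3,8,9](4)
Move 8: P2 pit5 -> P1=[8,8,5,1,6,1](2) P2=[1,2,1,3,8,0](5)

Answer: 2 5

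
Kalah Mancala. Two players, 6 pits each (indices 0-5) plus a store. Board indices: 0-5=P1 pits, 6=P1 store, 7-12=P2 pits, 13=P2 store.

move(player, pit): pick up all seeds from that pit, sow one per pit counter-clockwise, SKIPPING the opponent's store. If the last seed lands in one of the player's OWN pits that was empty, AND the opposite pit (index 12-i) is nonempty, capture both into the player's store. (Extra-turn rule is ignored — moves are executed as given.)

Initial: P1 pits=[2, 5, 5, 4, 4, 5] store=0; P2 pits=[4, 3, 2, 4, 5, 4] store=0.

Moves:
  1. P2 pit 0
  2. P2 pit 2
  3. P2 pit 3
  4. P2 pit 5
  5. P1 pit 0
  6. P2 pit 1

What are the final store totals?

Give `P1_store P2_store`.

Answer: 0 2

Derivation:
Move 1: P2 pit0 -> P1=[2,5,5,4,4,5](0) P2=[0,4,3,5,6,4](0)
Move 2: P2 pit2 -> P1=[2,5,5,4,4,5](0) P2=[0,4,0,6,7,5](0)
Move 3: P2 pit3 -> P1=[3,6,6,4,4,5](0) P2=[0,4,0,0,8,6](1)
Move 4: P2 pit5 -> P1=[4,7,7,5,5,5](0) P2=[0,4,0,0,8,0](2)
Move 5: P1 pit0 -> P1=[0,8,8,6,6,5](0) P2=[0,4,0,0,8,0](2)
Move 6: P2 pit1 -> P1=[0,8,8,6,6,5](0) P2=[0,0,1,1,9,1](2)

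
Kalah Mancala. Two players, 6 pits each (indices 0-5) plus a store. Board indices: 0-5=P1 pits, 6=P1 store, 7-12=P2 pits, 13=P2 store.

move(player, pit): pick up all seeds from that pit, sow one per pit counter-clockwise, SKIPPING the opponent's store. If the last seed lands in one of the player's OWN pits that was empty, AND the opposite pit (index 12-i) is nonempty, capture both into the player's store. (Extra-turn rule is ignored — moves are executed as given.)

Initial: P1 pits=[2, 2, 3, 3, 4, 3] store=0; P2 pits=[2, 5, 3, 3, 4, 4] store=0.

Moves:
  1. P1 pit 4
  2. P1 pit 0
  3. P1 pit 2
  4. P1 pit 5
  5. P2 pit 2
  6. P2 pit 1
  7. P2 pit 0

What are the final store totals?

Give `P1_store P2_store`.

Answer: 3 2

Derivation:
Move 1: P1 pit4 -> P1=[2,2,3,3,0,4](1) P2=[3,6,3,3,4,4](0)
Move 2: P1 pit0 -> P1=[0,3,4,3,0,4](1) P2=[3,6,3,3,4,4](0)
Move 3: P1 pit2 -> P1=[0,3,0,4,1,5](2) P2=[3,6,3,3,4,4](0)
Move 4: P1 pit5 -> P1=[0,3,0,4,1,0](3) P2=[4,7,4,4,4,4](0)
Move 5: P2 pit2 -> P1=[0,3,0,4,1,0](3) P2=[4,7,0,5,5,5](1)
Move 6: P2 pit1 -> P1=[1,4,0,4,1,0](3) P2=[4,0,1,6,6,6](2)
Move 7: P2 pit0 -> P1=[1,4,0,4,1,0](3) P2=[0,1,2,7,7,6](2)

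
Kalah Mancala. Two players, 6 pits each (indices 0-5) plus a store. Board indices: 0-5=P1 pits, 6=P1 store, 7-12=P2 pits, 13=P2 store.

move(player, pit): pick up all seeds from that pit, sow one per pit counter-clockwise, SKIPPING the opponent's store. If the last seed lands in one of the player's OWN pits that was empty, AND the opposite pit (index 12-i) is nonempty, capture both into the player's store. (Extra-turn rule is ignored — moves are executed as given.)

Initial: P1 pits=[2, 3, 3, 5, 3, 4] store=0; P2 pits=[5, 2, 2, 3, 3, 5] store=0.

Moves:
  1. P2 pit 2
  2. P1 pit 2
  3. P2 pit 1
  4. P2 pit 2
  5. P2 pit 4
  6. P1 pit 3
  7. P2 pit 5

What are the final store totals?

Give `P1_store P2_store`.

Move 1: P2 pit2 -> P1=[2,3,3,5,3,4](0) P2=[5,2,0,4,4,5](0)
Move 2: P1 pit2 -> P1=[2,3,0,6,4,5](0) P2=[5,2,0,4,4,5](0)
Move 3: P2 pit1 -> P1=[2,3,0,6,4,5](0) P2=[5,0,1,5,4,5](0)
Move 4: P2 pit2 -> P1=[2,3,0,6,4,5](0) P2=[5,0,0,6,4,5](0)
Move 5: P2 pit4 -> P1=[3,4,0,6,4,5](0) P2=[5,0,0,6,0,6](1)
Move 6: P1 pit3 -> P1=[3,4,0,0,5,6](1) P2=[6,1,1,6,0,6](1)
Move 7: P2 pit5 -> P1=[4,5,1,1,6,6](1) P2=[6,1,1,6,0,0](2)

Answer: 1 2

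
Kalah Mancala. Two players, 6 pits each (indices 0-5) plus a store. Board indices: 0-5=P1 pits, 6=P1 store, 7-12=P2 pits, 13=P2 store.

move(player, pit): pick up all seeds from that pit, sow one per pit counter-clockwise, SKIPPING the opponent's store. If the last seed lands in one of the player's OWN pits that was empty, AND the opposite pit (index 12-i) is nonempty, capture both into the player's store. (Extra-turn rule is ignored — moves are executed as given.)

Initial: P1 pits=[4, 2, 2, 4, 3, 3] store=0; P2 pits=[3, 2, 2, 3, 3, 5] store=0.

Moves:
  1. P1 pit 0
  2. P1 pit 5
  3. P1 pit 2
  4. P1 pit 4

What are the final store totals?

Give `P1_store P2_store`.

Move 1: P1 pit0 -> P1=[0,3,3,5,4,3](0) P2=[3,2,2,3,3,5](0)
Move 2: P1 pit5 -> P1=[0,3,3,5,4,0](1) P2=[4,3,2,3,3,5](0)
Move 3: P1 pit2 -> P1=[0,3,0,6,5,0](6) P2=[0,3,2,3,3,5](0)
Move 4: P1 pit4 -> P1=[0,3,0,6,0,1](7) P2=[1,4,3,3,3,5](0)

Answer: 7 0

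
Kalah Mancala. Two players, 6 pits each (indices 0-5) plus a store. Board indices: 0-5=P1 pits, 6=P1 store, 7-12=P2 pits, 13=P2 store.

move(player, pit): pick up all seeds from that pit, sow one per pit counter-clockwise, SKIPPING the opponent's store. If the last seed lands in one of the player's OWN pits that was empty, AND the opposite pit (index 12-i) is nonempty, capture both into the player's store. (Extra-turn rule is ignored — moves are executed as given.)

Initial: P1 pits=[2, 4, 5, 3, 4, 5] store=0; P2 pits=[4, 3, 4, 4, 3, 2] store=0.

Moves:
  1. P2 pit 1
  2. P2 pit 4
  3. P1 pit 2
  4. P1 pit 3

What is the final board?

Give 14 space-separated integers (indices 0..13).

Move 1: P2 pit1 -> P1=[2,4,5,3,4,5](0) P2=[4,0,5,5,4,2](0)
Move 2: P2 pit4 -> P1=[3,5,5,3,4,5](0) P2=[4,0,5,5,0,3](1)
Move 3: P1 pit2 -> P1=[3,5,0,4,5,6](1) P2=[5,0,5,5,0,3](1)
Move 4: P1 pit3 -> P1=[3,5,0,0,6,7](2) P2=[6,0,5,5,0,3](1)

Answer: 3 5 0 0 6 7 2 6 0 5 5 0 3 1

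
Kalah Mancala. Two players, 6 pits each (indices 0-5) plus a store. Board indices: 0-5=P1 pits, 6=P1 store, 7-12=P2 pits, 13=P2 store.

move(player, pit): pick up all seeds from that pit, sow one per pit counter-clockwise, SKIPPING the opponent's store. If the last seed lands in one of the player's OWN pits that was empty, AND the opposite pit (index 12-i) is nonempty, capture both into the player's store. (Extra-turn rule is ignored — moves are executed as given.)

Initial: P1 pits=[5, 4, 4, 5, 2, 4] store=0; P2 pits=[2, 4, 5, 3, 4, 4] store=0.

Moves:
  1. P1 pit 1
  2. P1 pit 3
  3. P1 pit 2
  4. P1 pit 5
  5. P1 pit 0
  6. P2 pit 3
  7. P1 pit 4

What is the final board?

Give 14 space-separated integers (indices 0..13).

Answer: 1 1 1 2 0 1 10 1 7 8 1 6 6 1

Derivation:
Move 1: P1 pit1 -> P1=[5,0,5,6,3,5](0) P2=[2,4,5,3,4,4](0)
Move 2: P1 pit3 -> P1=[5,0,5,0,4,6](1) P2=[3,5,6,3,4,4](0)
Move 3: P1 pit2 -> P1=[5,0,0,1,5,7](2) P2=[4,5,6,3,4,4](0)
Move 4: P1 pit5 -> P1=[5,0,0,1,5,0](3) P2=[5,6,7,4,5,5](0)
Move 5: P1 pit0 -> P1=[0,1,1,2,6,0](9) P2=[0,6,7,4,5,5](0)
Move 6: P2 pit3 -> P1=[1,1,1,2,6,0](9) P2=[0,6,7,0,6,6](1)
Move 7: P1 pit4 -> P1=[1,1,1,2,0,1](10) P2=[1,7,8,1,6,6](1)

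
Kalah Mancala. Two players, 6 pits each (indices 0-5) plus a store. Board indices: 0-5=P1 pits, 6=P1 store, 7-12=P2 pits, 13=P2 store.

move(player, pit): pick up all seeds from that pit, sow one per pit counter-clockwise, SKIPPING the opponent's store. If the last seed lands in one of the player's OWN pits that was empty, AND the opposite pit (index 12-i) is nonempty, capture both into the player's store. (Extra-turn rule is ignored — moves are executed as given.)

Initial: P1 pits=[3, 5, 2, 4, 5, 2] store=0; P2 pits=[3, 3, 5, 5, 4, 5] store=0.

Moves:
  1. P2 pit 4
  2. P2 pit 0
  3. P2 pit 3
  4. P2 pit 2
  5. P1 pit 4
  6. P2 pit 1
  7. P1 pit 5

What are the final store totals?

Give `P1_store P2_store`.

Move 1: P2 pit4 -> P1=[4,6,2,4,5,2](0) P2=[3,3,5,5,0,6](1)
Move 2: P2 pit0 -> P1=[4,6,2,4,5,2](0) P2=[0,4,6,6,0,6](1)
Move 3: P2 pit3 -> P1=[5,7,3,4,5,2](0) P2=[0,4,6,0,1,7](2)
Move 4: P2 pit2 -> P1=[6,8,3,4,5,2](0) P2=[0,4,0,1,2,8](3)
Move 5: P1 pit4 -> P1=[6,8,3,4,0,3](1) P2=[1,5,1,1,2,8](3)
Move 6: P2 pit1 -> P1=[6,8,3,4,0,3](1) P2=[1,0,2,2,3,9](4)
Move 7: P1 pit5 -> P1=[6,8,3,4,0,0](2) P2=[2,1,2,2,3,9](4)

Answer: 2 4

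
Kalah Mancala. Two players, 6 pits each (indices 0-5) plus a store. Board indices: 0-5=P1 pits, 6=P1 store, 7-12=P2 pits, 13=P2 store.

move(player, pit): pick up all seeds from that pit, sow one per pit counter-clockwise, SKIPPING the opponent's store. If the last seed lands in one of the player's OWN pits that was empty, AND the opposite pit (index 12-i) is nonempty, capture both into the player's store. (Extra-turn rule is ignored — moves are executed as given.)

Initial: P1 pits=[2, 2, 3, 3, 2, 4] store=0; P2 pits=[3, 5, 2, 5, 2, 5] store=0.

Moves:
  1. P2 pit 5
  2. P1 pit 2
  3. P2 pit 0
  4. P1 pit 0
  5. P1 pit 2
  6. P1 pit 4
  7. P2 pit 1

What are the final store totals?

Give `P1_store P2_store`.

Answer: 2 2

Derivation:
Move 1: P2 pit5 -> P1=[3,3,4,4,2,4](0) P2=[3,5,2,5,2,0](1)
Move 2: P1 pit2 -> P1=[3,3,0,5,3,5](1) P2=[3,5,2,5,2,0](1)
Move 3: P2 pit0 -> P1=[3,3,0,5,3,5](1) P2=[0,6,3,6,2,0](1)
Move 4: P1 pit0 -> P1=[0,4,1,6,3,5](1) P2=[0,6,3,6,2,0](1)
Move 5: P1 pit2 -> P1=[0,4,0,7,3,5](1) P2=[0,6,3,6,2,0](1)
Move 6: P1 pit4 -> P1=[0,4,0,7,0,6](2) P2=[1,6,3,6,2,0](1)
Move 7: P2 pit1 -> P1=[1,4,0,7,0,6](2) P2=[1,0,4,7,3,1](2)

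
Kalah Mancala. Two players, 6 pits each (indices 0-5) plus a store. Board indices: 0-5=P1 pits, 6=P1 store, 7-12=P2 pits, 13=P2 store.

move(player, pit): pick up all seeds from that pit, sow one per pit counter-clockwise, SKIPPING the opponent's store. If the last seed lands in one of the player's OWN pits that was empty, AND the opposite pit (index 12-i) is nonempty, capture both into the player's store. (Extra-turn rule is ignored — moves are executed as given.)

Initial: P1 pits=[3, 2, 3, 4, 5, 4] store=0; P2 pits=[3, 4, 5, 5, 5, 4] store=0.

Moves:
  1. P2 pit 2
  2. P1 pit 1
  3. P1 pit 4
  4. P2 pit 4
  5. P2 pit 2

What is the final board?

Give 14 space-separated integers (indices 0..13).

Move 1: P2 pit2 -> P1=[4,2,3,4,5,4](0) P2=[3,4,0,6,6,5](1)
Move 2: P1 pit1 -> P1=[4,0,4,5,5,4](0) P2=[3,4,0,6,6,5](1)
Move 3: P1 pit4 -> P1=[4,0,4,5,0,5](1) P2=[4,5,1,6,6,5](1)
Move 4: P2 pit4 -> P1=[5,1,5,6,0,5](1) P2=[4,5,1,6,0,6](2)
Move 5: P2 pit2 -> P1=[5,1,5,6,0,5](1) P2=[4,5,0,7,0,6](2)

Answer: 5 1 5 6 0 5 1 4 5 0 7 0 6 2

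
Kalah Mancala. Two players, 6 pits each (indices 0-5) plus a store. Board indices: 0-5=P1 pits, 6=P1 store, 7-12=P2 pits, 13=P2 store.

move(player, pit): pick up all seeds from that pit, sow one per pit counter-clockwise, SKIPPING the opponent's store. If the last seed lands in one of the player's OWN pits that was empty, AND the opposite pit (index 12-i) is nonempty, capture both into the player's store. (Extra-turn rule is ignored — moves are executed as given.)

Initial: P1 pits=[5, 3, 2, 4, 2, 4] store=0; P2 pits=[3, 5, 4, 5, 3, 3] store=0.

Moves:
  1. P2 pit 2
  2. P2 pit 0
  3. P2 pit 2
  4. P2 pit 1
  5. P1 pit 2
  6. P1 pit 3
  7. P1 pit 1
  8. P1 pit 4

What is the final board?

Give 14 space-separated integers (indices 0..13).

Move 1: P2 pit2 -> P1=[5,3,2,4,2,4](0) P2=[3,5,0,6,4,4](1)
Move 2: P2 pit0 -> P1=[5,3,2,4,2,4](0) P2=[0,6,1,7,4,4](1)
Move 3: P2 pit2 -> P1=[5,3,2,4,2,4](0) P2=[0,6,0,8,4,4](1)
Move 4: P2 pit1 -> P1=[6,3,2,4,2,4](0) P2=[0,0,1,9,5,5](2)
Move 5: P1 pit2 -> P1=[6,3,0,5,3,4](0) P2=[0,0,1,9,5,5](2)
Move 6: P1 pit3 -> P1=[6,3,0,0,4,5](1) P2=[1,1,1,9,5,5](2)
Move 7: P1 pit1 -> P1=[6,0,1,1,5,5](1) P2=[1,1,1,9,5,5](2)
Move 8: P1 pit4 -> P1=[6,0,1,1,0,6](2) P2=[2,2,2,9,5,5](2)

Answer: 6 0 1 1 0 6 2 2 2 2 9 5 5 2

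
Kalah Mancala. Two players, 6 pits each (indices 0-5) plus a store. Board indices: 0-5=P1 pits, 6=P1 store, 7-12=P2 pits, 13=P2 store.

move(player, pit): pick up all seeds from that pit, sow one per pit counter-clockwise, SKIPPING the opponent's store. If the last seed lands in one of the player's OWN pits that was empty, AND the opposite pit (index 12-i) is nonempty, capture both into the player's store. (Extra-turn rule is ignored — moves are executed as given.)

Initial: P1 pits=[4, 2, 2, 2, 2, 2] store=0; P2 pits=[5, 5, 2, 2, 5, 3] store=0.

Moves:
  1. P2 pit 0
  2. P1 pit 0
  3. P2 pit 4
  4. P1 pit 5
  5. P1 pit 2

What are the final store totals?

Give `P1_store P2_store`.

Answer: 2 1

Derivation:
Move 1: P2 pit0 -> P1=[4,2,2,2,2,2](0) P2=[0,6,3,3,6,4](0)
Move 2: P1 pit0 -> P1=[0,3,3,3,3,2](0) P2=[0,6,3,3,6,4](0)
Move 3: P2 pit4 -> P1=[1,4,4,4,3,2](0) P2=[0,6,3,3,0,5](1)
Move 4: P1 pit5 -> P1=[1,4,4,4,3,0](1) P2=[1,6,3,3,0,5](1)
Move 5: P1 pit2 -> P1=[1,4,0,5,4,1](2) P2=[1,6,3,3,0,5](1)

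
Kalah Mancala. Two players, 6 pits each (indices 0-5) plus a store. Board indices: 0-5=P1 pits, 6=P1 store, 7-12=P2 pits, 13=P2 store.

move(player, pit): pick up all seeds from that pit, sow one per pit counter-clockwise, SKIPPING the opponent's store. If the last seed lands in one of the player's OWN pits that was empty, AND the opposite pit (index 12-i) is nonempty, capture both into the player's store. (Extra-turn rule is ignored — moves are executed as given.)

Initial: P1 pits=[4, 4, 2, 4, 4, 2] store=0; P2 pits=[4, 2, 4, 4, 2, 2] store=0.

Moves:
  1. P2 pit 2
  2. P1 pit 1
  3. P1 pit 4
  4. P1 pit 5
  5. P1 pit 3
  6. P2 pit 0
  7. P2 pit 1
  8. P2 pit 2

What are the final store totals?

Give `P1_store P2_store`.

Move 1: P2 pit2 -> P1=[4,4,2,4,4,2](0) P2=[4,2,0,5,3,3](1)
Move 2: P1 pit1 -> P1=[4,0,3,5,5,3](0) P2=[4,2,0,5,3,3](1)
Move 3: P1 pit4 -> P1=[4,0,3,5,0,4](1) P2=[5,3,1,5,3,3](1)
Move 4: P1 pit5 -> P1=[4,0,3,5,0,0](2) P2=[6,4,2,5,3,3](1)
Move 5: P1 pit3 -> P1=[4,0,3,0,1,1](3) P2=[7,5,2,5,3,3](1)
Move 6: P2 pit0 -> P1=[5,0,3,0,1,1](3) P2=[0,6,3,6,4,4](2)
Move 7: P2 pit1 -> P1=[6,0,3,0,1,1](3) P2=[0,0,4,7,5,5](3)
Move 8: P2 pit2 -> P1=[6,0,3,0,1,1](3) P2=[0,0,0,8,6,6](4)

Answer: 3 4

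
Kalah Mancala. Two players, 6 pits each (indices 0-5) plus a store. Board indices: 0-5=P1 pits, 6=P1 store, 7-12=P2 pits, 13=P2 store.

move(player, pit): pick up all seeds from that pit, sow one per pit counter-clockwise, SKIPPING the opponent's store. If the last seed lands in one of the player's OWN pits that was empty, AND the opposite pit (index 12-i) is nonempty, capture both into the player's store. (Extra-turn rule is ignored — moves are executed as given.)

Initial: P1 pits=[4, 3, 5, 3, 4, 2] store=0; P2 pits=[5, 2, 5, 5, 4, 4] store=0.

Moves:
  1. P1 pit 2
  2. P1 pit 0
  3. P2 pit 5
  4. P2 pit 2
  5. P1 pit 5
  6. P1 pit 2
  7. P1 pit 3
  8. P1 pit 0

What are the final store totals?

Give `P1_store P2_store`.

Move 1: P1 pit2 -> P1=[4,3,0,4,5,3](1) P2=[6,2,5,5,4,4](0)
Move 2: P1 pit0 -> P1=[0,4,1,5,6,3](1) P2=[6,2,5,5,4,4](0)
Move 3: P2 pit5 -> P1=[1,5,2,5,6,3](1) P2=[6,2,5,5,4,0](1)
Move 4: P2 pit2 -> P1=[2,5,2,5,6,3](1) P2=[6,2,0,6,5,1](2)
Move 5: P1 pit5 -> P1=[2,5,2,5,6,0](2) P2=[7,3,0,6,5,1](2)
Move 6: P1 pit2 -> P1=[2,5,0,6,7,0](2) P2=[7,3,0,6,5,1](2)
Move 7: P1 pit3 -> P1=[2,5,0,0,8,1](3) P2=[8,4,1,6,5,1](2)
Move 8: P1 pit0 -> P1=[0,6,0,0,8,1](10) P2=[8,4,1,0,5,1](2)

Answer: 10 2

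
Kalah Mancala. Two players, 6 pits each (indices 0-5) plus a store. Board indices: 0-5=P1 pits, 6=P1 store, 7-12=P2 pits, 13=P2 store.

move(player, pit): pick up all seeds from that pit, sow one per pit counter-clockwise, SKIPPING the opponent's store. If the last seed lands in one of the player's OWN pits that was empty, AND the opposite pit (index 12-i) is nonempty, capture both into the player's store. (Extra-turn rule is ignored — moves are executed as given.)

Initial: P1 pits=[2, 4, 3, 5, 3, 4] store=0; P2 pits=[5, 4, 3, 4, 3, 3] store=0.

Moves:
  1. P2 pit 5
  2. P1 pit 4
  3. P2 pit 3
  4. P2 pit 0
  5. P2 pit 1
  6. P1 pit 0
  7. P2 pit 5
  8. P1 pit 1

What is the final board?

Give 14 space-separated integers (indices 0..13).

Move 1: P2 pit5 -> P1=[3,5,3,5,3,4](0) P2=[5,4,3,4,3,0](1)
Move 2: P1 pit4 -> P1=[3,5,3,5,0,5](1) P2=[6,4,3,4,3,0](1)
Move 3: P2 pit3 -> P1=[4,5,3,5,0,5](1) P2=[6,4,3,0,4,1](2)
Move 4: P2 pit0 -> P1=[4,5,3,5,0,5](1) P2=[0,5,4,1,5,2](3)
Move 5: P2 pit1 -> P1=[4,5,3,5,0,5](1) P2=[0,0,5,2,6,3](4)
Move 6: P1 pit0 -> P1=[0,6,4,6,1,5](1) P2=[0,0,5,2,6,3](4)
Move 7: P2 pit5 -> P1=[1,7,4,6,1,5](1) P2=[0,0,5,2,6,0](5)
Move 8: P1 pit1 -> P1=[1,0,5,7,2,6](2) P2=[1,1,5,2,6,0](5)

Answer: 1 0 5 7 2 6 2 1 1 5 2 6 0 5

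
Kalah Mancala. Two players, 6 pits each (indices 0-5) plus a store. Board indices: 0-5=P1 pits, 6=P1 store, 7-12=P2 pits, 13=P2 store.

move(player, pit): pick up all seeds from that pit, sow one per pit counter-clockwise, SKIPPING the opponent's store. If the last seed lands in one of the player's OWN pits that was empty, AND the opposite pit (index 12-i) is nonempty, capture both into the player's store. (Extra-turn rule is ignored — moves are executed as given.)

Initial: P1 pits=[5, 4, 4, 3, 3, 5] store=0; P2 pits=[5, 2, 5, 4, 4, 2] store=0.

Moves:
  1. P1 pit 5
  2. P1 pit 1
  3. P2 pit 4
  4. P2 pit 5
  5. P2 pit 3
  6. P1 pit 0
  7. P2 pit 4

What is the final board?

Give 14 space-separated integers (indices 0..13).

Answer: 0 4 6 5 5 1 9 1 4 6 0 0 2 3

Derivation:
Move 1: P1 pit5 -> P1=[5,4,4,3,3,0](1) P2=[6,3,6,5,4,2](0)
Move 2: P1 pit1 -> P1=[5,0,5,4,4,0](8) P2=[0,3,6,5,4,2](0)
Move 3: P2 pit4 -> P1=[6,1,5,4,4,0](8) P2=[0,3,6,5,0,3](1)
Move 4: P2 pit5 -> P1=[7,2,5,4,4,0](8) P2=[0,3,6,5,0,0](2)
Move 5: P2 pit3 -> P1=[8,3,5,4,4,0](8) P2=[0,3,6,0,1,1](3)
Move 6: P1 pit0 -> P1=[0,4,6,5,5,1](9) P2=[1,4,6,0,1,1](3)
Move 7: P2 pit4 -> P1=[0,4,6,5,5,1](9) P2=[1,4,6,0,0,2](3)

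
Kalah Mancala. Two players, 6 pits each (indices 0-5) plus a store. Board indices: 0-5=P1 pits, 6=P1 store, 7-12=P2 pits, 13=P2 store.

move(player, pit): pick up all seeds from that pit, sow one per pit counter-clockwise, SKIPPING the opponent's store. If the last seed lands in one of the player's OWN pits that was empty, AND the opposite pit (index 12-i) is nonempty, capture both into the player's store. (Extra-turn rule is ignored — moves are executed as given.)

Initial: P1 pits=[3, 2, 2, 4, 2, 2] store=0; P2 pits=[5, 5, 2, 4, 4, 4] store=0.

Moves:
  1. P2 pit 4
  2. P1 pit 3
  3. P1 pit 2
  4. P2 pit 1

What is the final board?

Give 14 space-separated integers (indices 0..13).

Move 1: P2 pit4 -> P1=[4,3,2,4,2,2](0) P2=[5,5,2,4,0,5](1)
Move 2: P1 pit3 -> P1=[4,3,2,0,3,3](1) P2=[6,5,2,4,0,5](1)
Move 3: P1 pit2 -> P1=[4,3,0,1,4,3](1) P2=[6,5,2,4,0,5](1)
Move 4: P2 pit1 -> P1=[4,3,0,1,4,3](1) P2=[6,0,3,5,1,6](2)

Answer: 4 3 0 1 4 3 1 6 0 3 5 1 6 2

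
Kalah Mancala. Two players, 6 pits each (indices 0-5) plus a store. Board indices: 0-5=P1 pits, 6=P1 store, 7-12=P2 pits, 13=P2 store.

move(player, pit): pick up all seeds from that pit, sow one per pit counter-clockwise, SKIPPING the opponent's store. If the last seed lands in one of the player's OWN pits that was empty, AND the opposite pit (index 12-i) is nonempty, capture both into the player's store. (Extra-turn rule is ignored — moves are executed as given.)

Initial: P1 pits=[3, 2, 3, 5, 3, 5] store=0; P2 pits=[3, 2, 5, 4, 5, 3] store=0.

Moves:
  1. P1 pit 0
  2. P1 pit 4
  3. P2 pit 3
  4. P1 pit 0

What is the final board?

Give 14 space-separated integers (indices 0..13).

Move 1: P1 pit0 -> P1=[0,3,4,6,3,5](0) P2=[3,2,5,4,5,3](0)
Move 2: P1 pit4 -> P1=[0,3,4,6,0,6](1) P2=[4,2,5,4,5,3](0)
Move 3: P2 pit3 -> P1=[1,3,4,6,0,6](1) P2=[4,2,5,0,6,4](1)
Move 4: P1 pit0 -> P1=[0,4,4,6,0,6](1) P2=[4,2,5,0,6,4](1)

Answer: 0 4 4 6 0 6 1 4 2 5 0 6 4 1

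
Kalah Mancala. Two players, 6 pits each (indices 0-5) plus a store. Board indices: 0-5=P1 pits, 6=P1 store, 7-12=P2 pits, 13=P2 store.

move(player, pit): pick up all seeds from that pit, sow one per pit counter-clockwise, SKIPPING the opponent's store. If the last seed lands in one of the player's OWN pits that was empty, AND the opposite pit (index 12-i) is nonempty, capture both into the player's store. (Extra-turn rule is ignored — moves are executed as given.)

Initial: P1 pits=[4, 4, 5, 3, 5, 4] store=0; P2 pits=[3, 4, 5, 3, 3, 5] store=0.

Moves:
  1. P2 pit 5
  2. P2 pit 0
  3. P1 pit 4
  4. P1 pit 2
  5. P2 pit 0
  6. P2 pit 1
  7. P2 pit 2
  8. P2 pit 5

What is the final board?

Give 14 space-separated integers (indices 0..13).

Answer: 8 7 2 6 2 6 2 0 0 0 6 5 0 4

Derivation:
Move 1: P2 pit5 -> P1=[5,5,6,4,5,4](0) P2=[3,4,5,3,3,0](1)
Move 2: P2 pit0 -> P1=[5,5,6,4,5,4](0) P2=[0,5,6,4,3,0](1)
Move 3: P1 pit4 -> P1=[5,5,6,4,0,5](1) P2=[1,6,7,4,3,0](1)
Move 4: P1 pit2 -> P1=[5,5,0,5,1,6](2) P2=[2,7,7,4,3,0](1)
Move 5: P2 pit0 -> P1=[5,5,0,5,1,6](2) P2=[0,8,8,4,3,0](1)
Move 6: P2 pit1 -> P1=[6,6,1,5,1,6](2) P2=[0,0,9,5,4,1](2)
Move 7: P2 pit2 -> P1=[7,7,2,6,2,6](2) P2=[0,0,0,6,5,2](3)
Move 8: P2 pit5 -> P1=[8,7,2,6,2,6](2) P2=[0,0,0,6,5,0](4)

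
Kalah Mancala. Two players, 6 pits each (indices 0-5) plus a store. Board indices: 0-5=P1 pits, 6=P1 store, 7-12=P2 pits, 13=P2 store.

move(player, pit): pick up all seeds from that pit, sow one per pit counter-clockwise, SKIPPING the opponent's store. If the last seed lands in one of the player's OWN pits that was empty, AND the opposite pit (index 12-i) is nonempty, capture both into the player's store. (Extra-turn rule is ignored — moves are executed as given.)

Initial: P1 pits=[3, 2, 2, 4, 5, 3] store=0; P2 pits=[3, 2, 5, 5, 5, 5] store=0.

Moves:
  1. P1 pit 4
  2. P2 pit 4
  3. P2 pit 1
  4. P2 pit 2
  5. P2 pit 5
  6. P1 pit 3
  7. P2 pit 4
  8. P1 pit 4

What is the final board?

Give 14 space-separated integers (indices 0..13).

Answer: 0 2 5 0 0 7 3 5 1 0 7 0 0 14

Derivation:
Move 1: P1 pit4 -> P1=[3,2,2,4,0,4](1) P2=[4,3,6,5,5,5](0)
Move 2: P2 pit4 -> P1=[4,3,3,4,0,4](1) P2=[4,3,6,5,0,6](1)
Move 3: P2 pit1 -> P1=[4,0,3,4,0,4](1) P2=[4,0,7,6,0,6](5)
Move 4: P2 pit2 -> P1=[5,1,4,4,0,4](1) P2=[4,0,0,7,1,7](6)
Move 5: P2 pit5 -> P1=[6,2,5,5,1,5](1) P2=[4,0,0,7,1,0](7)
Move 6: P1 pit3 -> P1=[6,2,5,0,2,6](2) P2=[5,1,0,7,1,0](7)
Move 7: P2 pit4 -> P1=[0,2,5,0,2,6](2) P2=[5,1,0,7,0,0](14)
Move 8: P1 pit4 -> P1=[0,2,5,0,0,7](3) P2=[5,1,0,7,0,0](14)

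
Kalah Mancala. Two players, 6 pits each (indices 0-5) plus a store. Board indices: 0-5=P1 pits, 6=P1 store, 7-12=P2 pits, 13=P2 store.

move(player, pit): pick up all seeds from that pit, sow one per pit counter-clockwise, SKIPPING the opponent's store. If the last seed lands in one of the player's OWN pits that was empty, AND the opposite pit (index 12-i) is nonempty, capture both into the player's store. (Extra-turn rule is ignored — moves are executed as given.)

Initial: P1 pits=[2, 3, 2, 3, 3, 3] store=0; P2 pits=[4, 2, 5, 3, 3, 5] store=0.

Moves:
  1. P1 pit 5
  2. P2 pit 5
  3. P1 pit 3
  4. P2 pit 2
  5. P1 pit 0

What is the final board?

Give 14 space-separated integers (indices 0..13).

Answer: 0 5 4 1 5 1 2 6 3 0 4 4 1 2

Derivation:
Move 1: P1 pit5 -> P1=[2,3,2,3,3,0](1) P2=[5,3,5,3,3,5](0)
Move 2: P2 pit5 -> P1=[3,4,3,4,3,0](1) P2=[5,3,5,3,3,0](1)
Move 3: P1 pit3 -> P1=[3,4,3,0,4,1](2) P2=[6,3,5,3,3,0](1)
Move 4: P2 pit2 -> P1=[4,4,3,0,4,1](2) P2=[6,3,0,4,4,1](2)
Move 5: P1 pit0 -> P1=[0,5,4,1,5,1](2) P2=[6,3,0,4,4,1](2)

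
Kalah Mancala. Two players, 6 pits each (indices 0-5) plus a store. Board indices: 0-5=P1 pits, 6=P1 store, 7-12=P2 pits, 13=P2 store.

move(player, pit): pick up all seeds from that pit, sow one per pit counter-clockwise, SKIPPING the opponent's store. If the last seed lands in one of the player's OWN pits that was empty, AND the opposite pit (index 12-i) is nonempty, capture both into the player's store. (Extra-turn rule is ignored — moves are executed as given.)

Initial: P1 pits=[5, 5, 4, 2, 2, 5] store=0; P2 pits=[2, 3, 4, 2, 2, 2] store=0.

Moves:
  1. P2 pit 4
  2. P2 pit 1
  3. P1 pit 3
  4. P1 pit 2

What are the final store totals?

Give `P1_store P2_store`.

Answer: 1 7

Derivation:
Move 1: P2 pit4 -> P1=[5,5,4,2,2,5](0) P2=[2,3,4,2,0,3](1)
Move 2: P2 pit1 -> P1=[5,0,4,2,2,5](0) P2=[2,0,5,3,0,3](7)
Move 3: P1 pit3 -> P1=[5,0,4,0,3,6](0) P2=[2,0,5,3,0,3](7)
Move 4: P1 pit2 -> P1=[5,0,0,1,4,7](1) P2=[2,0,5,3,0,3](7)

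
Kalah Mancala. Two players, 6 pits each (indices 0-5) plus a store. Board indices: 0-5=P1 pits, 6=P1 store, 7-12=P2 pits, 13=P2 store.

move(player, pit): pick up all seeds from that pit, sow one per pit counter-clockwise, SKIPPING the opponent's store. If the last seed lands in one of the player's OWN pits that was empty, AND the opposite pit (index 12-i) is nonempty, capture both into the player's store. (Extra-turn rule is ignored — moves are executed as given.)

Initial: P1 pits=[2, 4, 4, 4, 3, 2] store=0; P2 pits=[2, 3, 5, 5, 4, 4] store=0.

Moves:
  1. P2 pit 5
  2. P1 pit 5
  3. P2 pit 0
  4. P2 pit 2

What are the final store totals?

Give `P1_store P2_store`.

Move 1: P2 pit5 -> P1=[3,5,5,4,3,2](0) P2=[2,3,5,5,4,0](1)
Move 2: P1 pit5 -> P1=[3,5,5,4,3,0](1) P2=[3,3,5,5,4,0](1)
Move 3: P2 pit0 -> P1=[3,5,5,4,3,0](1) P2=[0,4,6,6,4,0](1)
Move 4: P2 pit2 -> P1=[4,6,5,4,3,0](1) P2=[0,4,0,7,5,1](2)

Answer: 1 2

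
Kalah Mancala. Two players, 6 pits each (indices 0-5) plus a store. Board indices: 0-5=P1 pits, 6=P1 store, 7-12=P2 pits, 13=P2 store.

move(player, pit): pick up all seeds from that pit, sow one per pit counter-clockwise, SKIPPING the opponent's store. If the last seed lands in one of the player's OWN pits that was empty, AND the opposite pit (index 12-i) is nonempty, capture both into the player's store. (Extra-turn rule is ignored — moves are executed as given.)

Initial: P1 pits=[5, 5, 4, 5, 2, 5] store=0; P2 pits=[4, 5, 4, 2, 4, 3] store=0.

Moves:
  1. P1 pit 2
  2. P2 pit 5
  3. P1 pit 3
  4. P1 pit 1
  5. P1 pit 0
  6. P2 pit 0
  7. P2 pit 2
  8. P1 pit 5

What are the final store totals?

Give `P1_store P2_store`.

Answer: 5 3

Derivation:
Move 1: P1 pit2 -> P1=[5,5,0,6,3,6](1) P2=[4,5,4,2,4,3](0)
Move 2: P2 pit5 -> P1=[6,6,0,6,3,6](1) P2=[4,5,4,2,4,0](1)
Move 3: P1 pit3 -> P1=[6,6,0,0,4,7](2) P2=[5,6,5,2,4,0](1)
Move 4: P1 pit1 -> P1=[6,0,1,1,5,8](3) P2=[6,6,5,2,4,0](1)
Move 5: P1 pit0 -> P1=[0,1,2,2,6,9](4) P2=[6,6,5,2,4,0](1)
Move 6: P2 pit0 -> P1=[0,1,2,2,6,9](4) P2=[0,7,6,3,5,1](2)
Move 7: P2 pit2 -> P1=[1,2,2,2,6,9](4) P2=[0,7,0,4,6,2](3)
Move 8: P1 pit5 -> P1=[2,3,2,2,6,0](5) P2=[1,8,1,5,7,3](3)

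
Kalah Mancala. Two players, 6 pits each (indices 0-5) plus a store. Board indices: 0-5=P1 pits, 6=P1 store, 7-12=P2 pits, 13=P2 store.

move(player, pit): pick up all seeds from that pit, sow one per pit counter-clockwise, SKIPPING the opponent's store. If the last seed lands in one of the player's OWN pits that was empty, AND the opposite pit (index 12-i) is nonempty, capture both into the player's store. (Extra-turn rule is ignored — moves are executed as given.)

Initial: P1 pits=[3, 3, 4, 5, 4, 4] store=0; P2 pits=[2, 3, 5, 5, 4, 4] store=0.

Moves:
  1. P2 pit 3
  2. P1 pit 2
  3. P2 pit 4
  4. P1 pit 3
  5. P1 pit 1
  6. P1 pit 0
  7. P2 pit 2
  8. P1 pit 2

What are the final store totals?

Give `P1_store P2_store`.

Move 1: P2 pit3 -> P1=[4,4,4,5,4,4](0) P2=[2,3,5,0,5,5](1)
Move 2: P1 pit2 -> P1=[4,4,0,6,5,5](1) P2=[2,3,5,0,5,5](1)
Move 3: P2 pit4 -> P1=[5,5,1,6,5,5](1) P2=[2,3,5,0,0,6](2)
Move 4: P1 pit3 -> P1=[5,5,1,0,6,6](2) P2=[3,4,6,0,0,6](2)
Move 5: P1 pit1 -> P1=[5,0,2,1,7,7](3) P2=[3,4,6,0,0,6](2)
Move 6: P1 pit0 -> P1=[0,1,3,2,8,8](3) P2=[3,4,6,0,0,6](2)
Move 7: P2 pit2 -> P1=[1,2,3,2,8,8](3) P2=[3,4,0,1,1,7](3)
Move 8: P1 pit2 -> P1=[1,2,0,3,9,9](3) P2=[3,4,0,1,1,7](3)

Answer: 3 3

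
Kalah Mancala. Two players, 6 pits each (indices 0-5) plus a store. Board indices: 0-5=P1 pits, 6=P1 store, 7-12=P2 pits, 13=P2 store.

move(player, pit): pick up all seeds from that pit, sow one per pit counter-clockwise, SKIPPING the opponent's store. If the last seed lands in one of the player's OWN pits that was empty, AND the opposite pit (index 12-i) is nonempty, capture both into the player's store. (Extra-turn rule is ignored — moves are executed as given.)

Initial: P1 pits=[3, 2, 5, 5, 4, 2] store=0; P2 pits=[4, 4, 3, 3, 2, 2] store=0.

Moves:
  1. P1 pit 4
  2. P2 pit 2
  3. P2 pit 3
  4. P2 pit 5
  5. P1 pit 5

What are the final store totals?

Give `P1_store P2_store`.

Move 1: P1 pit4 -> P1=[3,2,5,5,0,3](1) P2=[5,5,3,3,2,2](0)
Move 2: P2 pit2 -> P1=[3,2,5,5,0,3](1) P2=[5,5,0,4,3,3](0)
Move 3: P2 pit3 -> P1=[4,2,5,5,0,3](1) P2=[5,5,0,0,4,4](1)
Move 4: P2 pit5 -> P1=[5,3,6,5,0,3](1) P2=[5,5,0,0,4,0](2)
Move 5: P1 pit5 -> P1=[5,3,6,5,0,0](2) P2=[6,6,0,0,4,0](2)

Answer: 2 2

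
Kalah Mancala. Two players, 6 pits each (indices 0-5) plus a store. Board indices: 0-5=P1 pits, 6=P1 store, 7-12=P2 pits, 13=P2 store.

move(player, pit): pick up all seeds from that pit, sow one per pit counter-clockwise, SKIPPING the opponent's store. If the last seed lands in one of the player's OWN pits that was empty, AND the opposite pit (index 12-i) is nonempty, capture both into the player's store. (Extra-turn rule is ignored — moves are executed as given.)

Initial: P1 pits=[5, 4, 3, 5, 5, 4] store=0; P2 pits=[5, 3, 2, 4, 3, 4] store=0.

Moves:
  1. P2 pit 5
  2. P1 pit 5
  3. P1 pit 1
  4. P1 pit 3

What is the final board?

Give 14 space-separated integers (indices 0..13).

Answer: 6 0 5 0 7 2 3 7 5 4 4 3 0 1

Derivation:
Move 1: P2 pit5 -> P1=[6,5,4,5,5,4](0) P2=[5,3,2,4,3,0](1)
Move 2: P1 pit5 -> P1=[6,5,4,5,5,0](1) P2=[6,4,3,4,3,0](1)
Move 3: P1 pit1 -> P1=[6,0,5,6,6,1](2) P2=[6,4,3,4,3,0](1)
Move 4: P1 pit3 -> P1=[6,0,5,0,7,2](3) P2=[7,5,4,4,3,0](1)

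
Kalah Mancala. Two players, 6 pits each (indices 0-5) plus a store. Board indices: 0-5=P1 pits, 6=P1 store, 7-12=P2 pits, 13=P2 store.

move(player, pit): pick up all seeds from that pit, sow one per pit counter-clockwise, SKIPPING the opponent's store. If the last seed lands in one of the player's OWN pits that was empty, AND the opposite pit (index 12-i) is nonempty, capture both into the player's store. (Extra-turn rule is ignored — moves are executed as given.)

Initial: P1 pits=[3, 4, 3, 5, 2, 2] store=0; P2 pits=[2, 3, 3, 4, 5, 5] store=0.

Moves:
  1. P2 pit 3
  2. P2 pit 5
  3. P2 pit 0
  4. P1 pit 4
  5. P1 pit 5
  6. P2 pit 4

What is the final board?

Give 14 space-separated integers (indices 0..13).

Answer: 6 6 5 7 0 0 2 2 5 4 0 0 1 3

Derivation:
Move 1: P2 pit3 -> P1=[4,4,3,5,2,2](0) P2=[2,3,3,0,6,6](1)
Move 2: P2 pit5 -> P1=[5,5,4,6,3,2](0) P2=[2,3,3,0,6,0](2)
Move 3: P2 pit0 -> P1=[5,5,4,6,3,2](0) P2=[0,4,4,0,6,0](2)
Move 4: P1 pit4 -> P1=[5,5,4,6,0,3](1) P2=[1,4,4,0,6,0](2)
Move 5: P1 pit5 -> P1=[5,5,4,6,0,0](2) P2=[2,5,4,0,6,0](2)
Move 6: P2 pit4 -> P1=[6,6,5,7,0,0](2) P2=[2,5,4,0,0,1](3)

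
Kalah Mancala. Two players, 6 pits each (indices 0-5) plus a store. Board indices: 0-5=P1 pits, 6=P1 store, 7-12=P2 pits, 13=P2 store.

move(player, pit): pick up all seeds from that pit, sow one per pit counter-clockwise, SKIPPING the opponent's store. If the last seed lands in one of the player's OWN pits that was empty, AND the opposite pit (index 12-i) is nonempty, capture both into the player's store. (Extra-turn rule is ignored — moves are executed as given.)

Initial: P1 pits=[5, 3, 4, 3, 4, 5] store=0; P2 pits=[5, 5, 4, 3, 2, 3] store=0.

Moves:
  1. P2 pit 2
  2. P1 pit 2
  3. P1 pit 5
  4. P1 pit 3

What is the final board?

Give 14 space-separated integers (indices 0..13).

Move 1: P2 pit2 -> P1=[5,3,4,3,4,5](0) P2=[5,5,0,4,3,4](1)
Move 2: P1 pit2 -> P1=[5,3,0,4,5,6](1) P2=[5,5,0,4,3,4](1)
Move 3: P1 pit5 -> P1=[5,3,0,4,5,0](2) P2=[6,6,1,5,4,4](1)
Move 4: P1 pit3 -> P1=[5,3,0,0,6,1](3) P2=[7,6,1,5,4,4](1)

Answer: 5 3 0 0 6 1 3 7 6 1 5 4 4 1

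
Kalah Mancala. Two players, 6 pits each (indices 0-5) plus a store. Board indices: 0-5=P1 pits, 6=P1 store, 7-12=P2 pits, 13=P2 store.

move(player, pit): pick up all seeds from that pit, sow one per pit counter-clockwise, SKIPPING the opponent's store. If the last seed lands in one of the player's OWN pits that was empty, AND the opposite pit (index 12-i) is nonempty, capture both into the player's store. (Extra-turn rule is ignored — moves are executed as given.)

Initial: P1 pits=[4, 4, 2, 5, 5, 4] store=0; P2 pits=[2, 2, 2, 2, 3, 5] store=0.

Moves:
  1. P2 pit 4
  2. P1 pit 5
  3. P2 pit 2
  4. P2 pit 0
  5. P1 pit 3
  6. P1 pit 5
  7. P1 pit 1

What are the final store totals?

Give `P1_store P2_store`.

Move 1: P2 pit4 -> P1=[5,4,2,5,5,4](0) P2=[2,2,2,2,0,6](1)
Move 2: P1 pit5 -> P1=[5,4,2,5,5,0](1) P2=[3,3,3,2,0,6](1)
Move 3: P2 pit2 -> P1=[5,4,2,5,5,0](1) P2=[3,3,0,3,1,7](1)
Move 4: P2 pit0 -> P1=[5,4,2,5,5,0](1) P2=[0,4,1,4,1,7](1)
Move 5: P1 pit3 -> P1=[5,4,2,0,6,1](2) P2=[1,5,1,4,1,7](1)
Move 6: P1 pit5 -> P1=[5,4,2,0,6,0](3) P2=[1,5,1,4,1,7](1)
Move 7: P1 pit1 -> P1=[5,0,3,1,7,0](5) P2=[0,5,1,4,1,7](1)

Answer: 5 1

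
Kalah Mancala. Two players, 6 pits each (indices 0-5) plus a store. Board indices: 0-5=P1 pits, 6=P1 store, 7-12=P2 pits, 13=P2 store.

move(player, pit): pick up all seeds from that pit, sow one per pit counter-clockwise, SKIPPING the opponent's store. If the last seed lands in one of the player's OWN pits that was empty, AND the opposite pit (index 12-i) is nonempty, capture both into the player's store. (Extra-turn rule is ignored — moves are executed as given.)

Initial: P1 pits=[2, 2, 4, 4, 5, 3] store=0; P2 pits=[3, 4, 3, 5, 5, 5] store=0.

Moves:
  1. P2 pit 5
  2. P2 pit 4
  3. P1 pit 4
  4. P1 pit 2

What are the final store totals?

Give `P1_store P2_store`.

Answer: 2 2

Derivation:
Move 1: P2 pit5 -> P1=[3,3,5,5,5,3](0) P2=[3,4,3,5,5,0](1)
Move 2: P2 pit4 -> P1=[4,4,6,5,5,3](0) P2=[3,4,3,5,0,1](2)
Move 3: P1 pit4 -> P1=[4,4,6,5,0,4](1) P2=[4,5,4,5,0,1](2)
Move 4: P1 pit2 -> P1=[4,4,0,6,1,5](2) P2=[5,6,4,5,0,1](2)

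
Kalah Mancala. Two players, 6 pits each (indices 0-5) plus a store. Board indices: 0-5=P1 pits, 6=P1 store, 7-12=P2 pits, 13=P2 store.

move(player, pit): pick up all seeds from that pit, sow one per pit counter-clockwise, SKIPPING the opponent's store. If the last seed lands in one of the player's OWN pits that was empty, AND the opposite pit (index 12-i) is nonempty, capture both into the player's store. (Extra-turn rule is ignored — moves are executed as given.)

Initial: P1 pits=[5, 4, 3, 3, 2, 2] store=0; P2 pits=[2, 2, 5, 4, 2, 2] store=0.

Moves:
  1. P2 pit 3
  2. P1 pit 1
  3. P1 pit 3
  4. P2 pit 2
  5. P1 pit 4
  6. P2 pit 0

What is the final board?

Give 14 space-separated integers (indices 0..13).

Move 1: P2 pit3 -> P1=[6,4,3,3,2,2](0) P2=[2,2,5,0,3,3](1)
Move 2: P1 pit1 -> P1=[6,0,4,4,3,3](0) P2=[2,2,5,0,3,3](1)
Move 3: P1 pit3 -> P1=[6,0,4,0,4,4](1) P2=[3,2,5,0,3,3](1)
Move 4: P2 pit2 -> P1=[7,0,4,0,4,4](1) P2=[3,2,0,1,4,4](2)
Move 5: P1 pit4 -> P1=[7,0,4,0,0,5](2) P2=[4,3,0,1,4,4](2)
Move 6: P2 pit0 -> P1=[7,0,4,0,0,5](2) P2=[0,4,1,2,5,4](2)

Answer: 7 0 4 0 0 5 2 0 4 1 2 5 4 2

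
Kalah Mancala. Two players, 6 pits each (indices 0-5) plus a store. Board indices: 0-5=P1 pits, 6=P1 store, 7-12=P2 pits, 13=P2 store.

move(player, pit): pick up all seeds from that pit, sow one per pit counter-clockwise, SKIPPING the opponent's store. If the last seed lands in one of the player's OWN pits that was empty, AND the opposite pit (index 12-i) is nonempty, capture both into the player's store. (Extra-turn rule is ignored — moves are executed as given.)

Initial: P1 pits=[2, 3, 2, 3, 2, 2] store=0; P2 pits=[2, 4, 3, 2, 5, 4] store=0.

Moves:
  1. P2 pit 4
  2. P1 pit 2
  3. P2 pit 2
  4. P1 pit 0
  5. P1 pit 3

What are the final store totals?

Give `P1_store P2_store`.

Move 1: P2 pit4 -> P1=[3,4,3,3,2,2](0) P2=[2,4,3,2,0,5](1)
Move 2: P1 pit2 -> P1=[3,4,0,4,3,3](0) P2=[2,4,3,2,0,5](1)
Move 3: P2 pit2 -> P1=[3,4,0,4,3,3](0) P2=[2,4,0,3,1,6](1)
Move 4: P1 pit0 -> P1=[0,5,1,5,3,3](0) P2=[2,4,0,3,1,6](1)
Move 5: P1 pit3 -> P1=[0,5,1,0,4,4](1) P2=[3,5,0,3,1,6](1)

Answer: 1 1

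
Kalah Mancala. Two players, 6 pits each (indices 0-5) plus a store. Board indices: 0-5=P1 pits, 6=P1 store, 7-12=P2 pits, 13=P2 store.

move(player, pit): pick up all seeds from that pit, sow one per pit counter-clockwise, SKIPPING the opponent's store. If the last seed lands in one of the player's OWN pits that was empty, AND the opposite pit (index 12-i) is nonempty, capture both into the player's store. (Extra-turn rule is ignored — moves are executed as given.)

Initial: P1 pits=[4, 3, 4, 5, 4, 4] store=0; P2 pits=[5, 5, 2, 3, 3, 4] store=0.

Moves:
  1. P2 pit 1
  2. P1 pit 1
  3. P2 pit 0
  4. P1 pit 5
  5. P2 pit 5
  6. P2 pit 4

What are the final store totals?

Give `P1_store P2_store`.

Move 1: P2 pit1 -> P1=[4,3,4,5,4,4](0) P2=[5,0,3,4,4,5](1)
Move 2: P1 pit1 -> P1=[4,0,5,6,5,4](0) P2=[5,0,3,4,4,5](1)
Move 3: P2 pit0 -> P1=[4,0,5,6,5,4](0) P2=[0,1,4,5,5,6](1)
Move 4: P1 pit5 -> P1=[4,0,5,6,5,0](1) P2=[1,2,5,5,5,6](1)
Move 5: P2 pit5 -> P1=[5,1,6,7,6,0](1) P2=[1,2,5,5,5,0](2)
Move 6: P2 pit4 -> P1=[6,2,7,7,6,0](1) P2=[1,2,5,5,0,1](3)

Answer: 1 3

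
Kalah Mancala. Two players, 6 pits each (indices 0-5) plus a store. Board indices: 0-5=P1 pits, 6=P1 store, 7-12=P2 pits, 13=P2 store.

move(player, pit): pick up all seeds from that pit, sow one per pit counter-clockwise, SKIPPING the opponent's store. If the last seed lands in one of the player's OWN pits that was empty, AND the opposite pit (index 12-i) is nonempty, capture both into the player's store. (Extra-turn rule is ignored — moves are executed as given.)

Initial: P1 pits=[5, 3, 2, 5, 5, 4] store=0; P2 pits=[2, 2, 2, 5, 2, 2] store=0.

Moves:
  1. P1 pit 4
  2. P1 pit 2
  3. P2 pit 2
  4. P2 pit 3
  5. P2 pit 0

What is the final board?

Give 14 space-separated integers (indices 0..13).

Answer: 6 4 0 6 0 5 5 0 1 1 0 4 4 3

Derivation:
Move 1: P1 pit4 -> P1=[5,3,2,5,0,5](1) P2=[3,3,3,5,2,2](0)
Move 2: P1 pit2 -> P1=[5,3,0,6,0,5](5) P2=[3,0,3,5,2,2](0)
Move 3: P2 pit2 -> P1=[5,3,0,6,0,5](5) P2=[3,0,0,6,3,3](0)
Move 4: P2 pit3 -> P1=[6,4,1,6,0,5](5) P2=[3,0,0,0,4,4](1)
Move 5: P2 pit0 -> P1=[6,4,0,6,0,5](5) P2=[0,1,1,0,4,4](3)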